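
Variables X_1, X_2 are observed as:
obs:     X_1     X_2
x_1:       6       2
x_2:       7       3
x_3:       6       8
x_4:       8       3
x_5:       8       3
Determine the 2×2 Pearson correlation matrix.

Step 1 — column means:
  mean(X_1) = (6 + 7 + 6 + 8 + 8) / 5 = 35/5 = 7
  mean(X_2) = (2 + 3 + 8 + 3 + 3) / 5 = 19/5 = 3.8

Step 2 — sample variances and covariances s[i,j] = (1/(n-1)) · Σ_k (x_{k,i} - mean_i) · (x_{k,j} - mean_j), with n-1 = 4:
  s[X_1,X_1] = ((-1)·(-1) + (0)·(0) + (-1)·(-1) + (1)·(1) + (1)·(1)) / 4 = 4/4 = 1
  s[X_1,X_2] = ((-1)·(-1.8) + (0)·(-0.8) + (-1)·(4.2) + (1)·(-0.8) + (1)·(-0.8)) / 4 = -4/4 = -1
  s[X_2,X_2] = ((-1.8)·(-1.8) + (-0.8)·(-0.8) + (4.2)·(4.2) + (-0.8)·(-0.8) + (-0.8)·(-0.8)) / 4 = 22.8/4 = 5.7
  Sample standard deviations s_i = √(s[i,i]):
  s(X_1) = √(1) = 1
  s(X_2) = √(5.7) = 2.3875

Step 3 — r_{ij} = s_{ij} / (s_i · s_j):
  r[X_1,X_1] = 1 (diagonal).
  r[X_1,X_2] = -1 / (1 · 2.3875) = -1 / 2.3875 = -0.4189
  r[X_2,X_2] = 1 (diagonal).

R is symmetric with unit diagonal. Assembling:

R = [[1, -0.4189],
 [-0.4189, 1]]


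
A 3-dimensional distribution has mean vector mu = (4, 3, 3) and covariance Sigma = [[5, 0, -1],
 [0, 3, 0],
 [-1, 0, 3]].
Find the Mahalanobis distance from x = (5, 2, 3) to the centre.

Step 1 — centre the observation: (x - mu) = (1, -1, 0).

Step 2 — invert Sigma (cofactor / det for 3×3, or solve directly):
  Sigma^{-1} = [[0.2143, 0, 0.0714],
 [0, 0.3333, 0],
 [0.0714, 0, 0.3571]].

Step 3 — form the quadratic (x - mu)^T · Sigma^{-1} · (x - mu):
  Sigma^{-1} · (x - mu) = (0.2143, -0.3333, 0.0714).
  (x - mu)^T · [Sigma^{-1} · (x - mu)] = (1)·(0.2143) + (-1)·(-0.3333) + (0)·(0.0714) = 0.5476.

Step 4 — take square root: d = √(0.5476) ≈ 0.74.

d(x, mu) = √(0.5476) ≈ 0.74


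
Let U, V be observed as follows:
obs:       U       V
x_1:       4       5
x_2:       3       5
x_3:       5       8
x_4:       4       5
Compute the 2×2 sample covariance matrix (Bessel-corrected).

Step 1 — column means:
  mean(U) = (4 + 3 + 5 + 4) / 4 = 16/4 = 4
  mean(V) = (5 + 5 + 8 + 5) / 4 = 23/4 = 5.75

Step 2 — sample covariance S[i,j] = (1/(n-1)) · Σ_k (x_{k,i} - mean_i) · (x_{k,j} - mean_j), with n-1 = 3.
  S[U,U] = ((0)·(0) + (-1)·(-1) + (1)·(1) + (0)·(0)) / 3 = 2/3 = 0.6667
  S[U,V] = ((0)·(-0.75) + (-1)·(-0.75) + (1)·(2.25) + (0)·(-0.75)) / 3 = 3/3 = 1
  S[V,V] = ((-0.75)·(-0.75) + (-0.75)·(-0.75) + (2.25)·(2.25) + (-0.75)·(-0.75)) / 3 = 6.75/3 = 2.25

S is symmetric (S[j,i] = S[i,j]). Assembling:

S = [[0.6667, 1],
 [1, 2.25]]


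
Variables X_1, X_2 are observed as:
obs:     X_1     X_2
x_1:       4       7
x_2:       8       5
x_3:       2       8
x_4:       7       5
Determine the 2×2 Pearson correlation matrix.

Step 1 — column means:
  mean(X_1) = (4 + 8 + 2 + 7) / 4 = 21/4 = 5.25
  mean(X_2) = (7 + 5 + 8 + 5) / 4 = 25/4 = 6.25

Step 2 — sample variances and covariances s[i,j] = (1/(n-1)) · Σ_k (x_{k,i} - mean_i) · (x_{k,j} - mean_j), with n-1 = 3:
  s[X_1,X_1] = ((-1.25)·(-1.25) + (2.75)·(2.75) + (-3.25)·(-3.25) + (1.75)·(1.75)) / 3 = 22.75/3 = 7.5833
  s[X_1,X_2] = ((-1.25)·(0.75) + (2.75)·(-1.25) + (-3.25)·(1.75) + (1.75)·(-1.25)) / 3 = -12.25/3 = -4.0833
  s[X_2,X_2] = ((0.75)·(0.75) + (-1.25)·(-1.25) + (1.75)·(1.75) + (-1.25)·(-1.25)) / 3 = 6.75/3 = 2.25
  Sample standard deviations s_i = √(s[i,i]):
  s(X_1) = √(7.5833) = 2.7538
  s(X_2) = √(2.25) = 1.5

Step 3 — r_{ij} = s_{ij} / (s_i · s_j):
  r[X_1,X_1] = 1 (diagonal).
  r[X_1,X_2] = -4.0833 / (2.7538 · 1.5) = -4.0833 / 4.1307 = -0.9885
  r[X_2,X_2] = 1 (diagonal).

R is symmetric with unit diagonal. Assembling:

R = [[1, -0.9885],
 [-0.9885, 1]]


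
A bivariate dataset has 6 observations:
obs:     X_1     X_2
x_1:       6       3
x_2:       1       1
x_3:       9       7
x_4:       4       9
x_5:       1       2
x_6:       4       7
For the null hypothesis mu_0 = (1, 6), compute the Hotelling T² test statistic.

Step 1 — sample mean vector:
  mean(X_1) = (6 + 1 + 9 + 4 + 1 + 4) / 6 = 25/6 = 4.1667
  mean(X_2) = (3 + 1 + 7 + 9 + 2 + 7) / 6 = 29/6 = 4.8333
  x̄ = (4.1667, 4.8333),  deviation x̄ - mu_0 = (4.1667, 4.8333) - (1, 6) = (3.1667, -1.1667).

Step 2 — sample covariance matrix, S[i,j] = (1/(n-1)) · Σ_k (x_{k,i} - mean_i) · (x_{k,j} - mean_j), divisor n-1 = 5:
  S[X_1,X_1] = ((1.8333)·(1.8333) + (-3.1667)·(-3.1667) + (4.8333)·(4.8333) + (-0.1667)·(-0.1667) + (-3.1667)·(-3.1667) + (-0.1667)·(-0.1667)) / 5 = 46.8333/5 = 9.3667
  S[X_1,X_2] = ((1.8333)·(-1.8333) + (-3.1667)·(-3.8333) + (4.8333)·(2.1667) + (-0.1667)·(4.1667) + (-3.1667)·(-2.8333) + (-0.1667)·(2.1667)) / 5 = 27.1667/5 = 5.4333
  S[X_2,X_2] = ((-1.8333)·(-1.8333) + (-3.8333)·(-3.8333) + (2.1667)·(2.1667) + (4.1667)·(4.1667) + (-2.8333)·(-2.8333) + (2.1667)·(2.1667)) / 5 = 52.8333/5 = 10.5667
  S = [[9.3667, 5.4333],
 [5.4333, 10.5667]].

Step 3 — invert S. det(S) = 9.3667·10.5667 - (5.4333)² = 69.4533.
  S^{-1} = (1/det) · [[d, -b], [-b, a]] = [[0.1521, -0.0782],
 [-0.0782, 0.1349]].

Step 4 — quadratic form (x̄ - mu_0)^T · S^{-1} · (x̄ - mu_0):
  S^{-1} · (x̄ - mu_0) = (0.573, -0.4051),
  (x̄ - mu_0)^T · [...] = (3.1667)·(0.573) + (-1.1667)·(-0.4051) = 2.2872.

Step 5 — scale by n: T² = 6 · 2.2872 = 13.7234.

T² ≈ 13.7234


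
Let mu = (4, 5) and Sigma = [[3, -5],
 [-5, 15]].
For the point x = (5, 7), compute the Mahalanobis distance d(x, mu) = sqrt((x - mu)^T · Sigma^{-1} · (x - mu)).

Step 1 — centre the observation: (x - mu) = (1, 2).

Step 2 — invert Sigma. det(Sigma) = 3·15 - (-5)² = 20.
  Sigma^{-1} = (1/det) · [[d, -b], [-b, a]] = [[0.75, 0.25],
 [0.25, 0.15]].

Step 3 — form the quadratic (x - mu)^T · Sigma^{-1} · (x - mu):
  Sigma^{-1} · (x - mu) = (1.25, 0.55).
  (x - mu)^T · [Sigma^{-1} · (x - mu)] = (1)·(1.25) + (2)·(0.55) = 2.35.

Step 4 — take square root: d = √(2.35) ≈ 1.533.

d(x, mu) = √(2.35) ≈ 1.533


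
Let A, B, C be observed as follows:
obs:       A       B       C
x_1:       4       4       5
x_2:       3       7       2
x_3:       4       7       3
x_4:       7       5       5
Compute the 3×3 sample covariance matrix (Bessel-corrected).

Step 1 — column means:
  mean(A) = (4 + 3 + 4 + 7) / 4 = 18/4 = 4.5
  mean(B) = (4 + 7 + 7 + 5) / 4 = 23/4 = 5.75
  mean(C) = (5 + 2 + 3 + 5) / 4 = 15/4 = 3.75

Step 2 — sample covariance S[i,j] = (1/(n-1)) · Σ_k (x_{k,i} - mean_i) · (x_{k,j} - mean_j), with n-1 = 3.
  S[A,A] = ((-0.5)·(-0.5) + (-1.5)·(-1.5) + (-0.5)·(-0.5) + (2.5)·(2.5)) / 3 = 9/3 = 3
  S[A,B] = ((-0.5)·(-1.75) + (-1.5)·(1.25) + (-0.5)·(1.25) + (2.5)·(-0.75)) / 3 = -3.5/3 = -1.1667
  S[A,C] = ((-0.5)·(1.25) + (-1.5)·(-1.75) + (-0.5)·(-0.75) + (2.5)·(1.25)) / 3 = 5.5/3 = 1.8333
  S[B,B] = ((-1.75)·(-1.75) + (1.25)·(1.25) + (1.25)·(1.25) + (-0.75)·(-0.75)) / 3 = 6.75/3 = 2.25
  S[B,C] = ((-1.75)·(1.25) + (1.25)·(-1.75) + (1.25)·(-0.75) + (-0.75)·(1.25)) / 3 = -6.25/3 = -2.0833
  S[C,C] = ((1.25)·(1.25) + (-1.75)·(-1.75) + (-0.75)·(-0.75) + (1.25)·(1.25)) / 3 = 6.75/3 = 2.25

S is symmetric (S[j,i] = S[i,j]). Assembling:

S = [[3, -1.1667, 1.8333],
 [-1.1667, 2.25, -2.0833],
 [1.8333, -2.0833, 2.25]]


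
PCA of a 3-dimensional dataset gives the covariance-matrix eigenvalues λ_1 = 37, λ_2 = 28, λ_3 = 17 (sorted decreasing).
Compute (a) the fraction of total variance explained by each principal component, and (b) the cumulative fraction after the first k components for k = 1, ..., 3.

Step 1 — total variance = trace(Sigma) = Σ λ_i = 37 + 28 + 17 = 82.

Step 2 — fraction explained by component i = λ_i / Σ λ:
  PC1: 37/82 = 0.4512
  PC2: 28/82 = 0.3415
  PC3: 17/82 = 0.2073

Step 3 — cumulative fraction after k components = (λ_1 + ... + λ_k) / Σ λ:
  k = 1: 37/82 = 0.4512
  k = 2: (37 + 28)/82 = 65/82 = 0.7927
  k = 3: (37 + 28 + 17)/82 = 82/82 = 1

Summary (fraction, with percent):

explained: PC1 0.4512 (45.12%), PC2 0.3415 (34.15%), PC3 0.2073 (20.73%);  cumulative: 0.4512, 0.7927, 1


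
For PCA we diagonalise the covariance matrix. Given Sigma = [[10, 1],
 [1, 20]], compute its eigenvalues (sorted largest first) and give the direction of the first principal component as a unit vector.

Step 1 — characteristic polynomial of 2×2 Sigma:
  det(Sigma - λI) = λ² - trace · λ + det = 0.
  trace = 10 + 20 = 30, det = 10·20 - (1)² = 199.
Step 2 — discriminant:
  Δ = trace² - 4·det = 900 - 796 = 104.
Step 3 — eigenvalues:
  λ = (trace ± √Δ)/2 = (30 ± 10.198)/2,
  λ_1 = 20.099,  λ_2 = 9.901.

Step 4 — unit eigenvector for λ_1: solve (Sigma - λ_1 I)v = 0. First row:
  (10 - 20.099)·v_x + (1)·v_y = 0, i.e. (-10.099)·v_x + (1)·v_y = 0,
  so v ∝ (b, λ_1 - a) = (1, 10.099) = u.
  ||u|| = √((1)² + (10.099)²) = √(102.9902) ≈ 10.1484,
  v_1 = u/||u|| ≈ (0.0985, 0.9951) (||v_1|| = 1).

λ_1 = 20.099,  λ_2 = 9.901;  v_1 ≈ (0.0985, 0.9951)


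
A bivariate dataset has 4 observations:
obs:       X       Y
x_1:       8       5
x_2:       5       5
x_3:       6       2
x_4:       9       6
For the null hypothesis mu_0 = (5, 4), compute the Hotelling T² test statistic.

Step 1 — sample mean vector:
  mean(X) = (8 + 5 + 6 + 9) / 4 = 28/4 = 7
  mean(Y) = (5 + 5 + 2 + 6) / 4 = 18/4 = 4.5
  x̄ = (7, 4.5),  deviation x̄ - mu_0 = (7, 4.5) - (5, 4) = (2, 0.5).

Step 2 — sample covariance matrix, S[i,j] = (1/(n-1)) · Σ_k (x_{k,i} - mean_i) · (x_{k,j} - mean_j), divisor n-1 = 3:
  S[X,X] = ((1)·(1) + (-2)·(-2) + (-1)·(-1) + (2)·(2)) / 3 = 10/3 = 3.3333
  S[X,Y] = ((1)·(0.5) + (-2)·(0.5) + (-1)·(-2.5) + (2)·(1.5)) / 3 = 5/3 = 1.6667
  S[Y,Y] = ((0.5)·(0.5) + (0.5)·(0.5) + (-2.5)·(-2.5) + (1.5)·(1.5)) / 3 = 9/3 = 3
  S = [[3.3333, 1.6667],
 [1.6667, 3]].

Step 3 — invert S. det(S) = 3.3333·3 - (1.6667)² = 7.2222.
  S^{-1} = (1/det) · [[d, -b], [-b, a]] = [[0.4154, -0.2308],
 [-0.2308, 0.4615]].

Step 4 — quadratic form (x̄ - mu_0)^T · S^{-1} · (x̄ - mu_0):
  S^{-1} · (x̄ - mu_0) = (0.7154, -0.2308),
  (x̄ - mu_0)^T · [...] = (2)·(0.7154) + (0.5)·(-0.2308) = 1.3154.

Step 5 — scale by n: T² = 4 · 1.3154 = 5.2615.

T² ≈ 5.2615


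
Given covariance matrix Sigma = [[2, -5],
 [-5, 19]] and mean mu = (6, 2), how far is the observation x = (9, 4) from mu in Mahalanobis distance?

Step 1 — centre the observation: (x - mu) = (3, 2).

Step 2 — invert Sigma. det(Sigma) = 2·19 - (-5)² = 13.
  Sigma^{-1} = (1/det) · [[d, -b], [-b, a]] = [[1.4615, 0.3846],
 [0.3846, 0.1538]].

Step 3 — form the quadratic (x - mu)^T · Sigma^{-1} · (x - mu):
  Sigma^{-1} · (x - mu) = (5.1538, 1.4615).
  (x - mu)^T · [Sigma^{-1} · (x - mu)] = (3)·(5.1538) + (2)·(1.4615) = 18.3846.

Step 4 — take square root: d = √(18.3846) ≈ 4.2877.

d(x, mu) = √(18.3846) ≈ 4.2877


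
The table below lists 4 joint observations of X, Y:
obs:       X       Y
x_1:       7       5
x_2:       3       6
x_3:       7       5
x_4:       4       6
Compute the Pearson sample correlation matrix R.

Step 1 — column means:
  mean(X) = (7 + 3 + 7 + 4) / 4 = 21/4 = 5.25
  mean(Y) = (5 + 6 + 5 + 6) / 4 = 22/4 = 5.5

Step 2 — sample variances and covariances s[i,j] = (1/(n-1)) · Σ_k (x_{k,i} - mean_i) · (x_{k,j} - mean_j), with n-1 = 3:
  s[X,X] = ((1.75)·(1.75) + (-2.25)·(-2.25) + (1.75)·(1.75) + (-1.25)·(-1.25)) / 3 = 12.75/3 = 4.25
  s[X,Y] = ((1.75)·(-0.5) + (-2.25)·(0.5) + (1.75)·(-0.5) + (-1.25)·(0.5)) / 3 = -3.5/3 = -1.1667
  s[Y,Y] = ((-0.5)·(-0.5) + (0.5)·(0.5) + (-0.5)·(-0.5) + (0.5)·(0.5)) / 3 = 1/3 = 0.3333
  Sample standard deviations s_i = √(s[i,i]):
  s(X) = √(4.25) = 2.0616
  s(Y) = √(0.3333) = 0.5774

Step 3 — r_{ij} = s_{ij} / (s_i · s_j):
  r[X,X] = 1 (diagonal).
  r[X,Y] = -1.1667 / (2.0616 · 0.5774) = -1.1667 / 1.1902 = -0.9802
  r[Y,Y] = 1 (diagonal).

R is symmetric with unit diagonal. Assembling:

R = [[1, -0.9802],
 [-0.9802, 1]]


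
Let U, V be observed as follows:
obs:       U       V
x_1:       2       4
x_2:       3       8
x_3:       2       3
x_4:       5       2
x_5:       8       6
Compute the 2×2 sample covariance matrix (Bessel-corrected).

Step 1 — column means:
  mean(U) = (2 + 3 + 2 + 5 + 8) / 5 = 20/5 = 4
  mean(V) = (4 + 8 + 3 + 2 + 6) / 5 = 23/5 = 4.6

Step 2 — sample covariance S[i,j] = (1/(n-1)) · Σ_k (x_{k,i} - mean_i) · (x_{k,j} - mean_j), with n-1 = 4.
  S[U,U] = ((-2)·(-2) + (-1)·(-1) + (-2)·(-2) + (1)·(1) + (4)·(4)) / 4 = 26/4 = 6.5
  S[U,V] = ((-2)·(-0.6) + (-1)·(3.4) + (-2)·(-1.6) + (1)·(-2.6) + (4)·(1.4)) / 4 = 4/4 = 1
  S[V,V] = ((-0.6)·(-0.6) + (3.4)·(3.4) + (-1.6)·(-1.6) + (-2.6)·(-2.6) + (1.4)·(1.4)) / 4 = 23.2/4 = 5.8

S is symmetric (S[j,i] = S[i,j]). Assembling:

S = [[6.5, 1],
 [1, 5.8]]


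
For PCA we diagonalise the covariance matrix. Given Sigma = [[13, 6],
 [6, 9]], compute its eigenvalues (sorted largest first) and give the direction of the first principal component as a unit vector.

Step 1 — characteristic polynomial of 2×2 Sigma:
  det(Sigma - λI) = λ² - trace · λ + det = 0.
  trace = 13 + 9 = 22, det = 13·9 - (6)² = 81.
Step 2 — discriminant:
  Δ = trace² - 4·det = 484 - 324 = 160.
Step 3 — eigenvalues:
  λ = (trace ± √Δ)/2 = (22 ± 12.6491)/2,
  λ_1 = 17.3246,  λ_2 = 4.6754.

Step 4 — unit eigenvector for λ_1: solve (Sigma - λ_1 I)v = 0. First row:
  (13 - 17.3246)·v_x + (6)·v_y = 0, i.e. (-4.3246)·v_x + (6)·v_y = 0,
  so v ∝ (b, λ_1 - a) = (6, 4.3246) = u.
  ||u|| = √((6)² + (4.3246)²) = √(54.7018) ≈ 7.3961,
  v_1 = u/||u|| ≈ (0.8112, 0.5847) (||v_1|| = 1).

λ_1 = 17.3246,  λ_2 = 4.6754;  v_1 ≈ (0.8112, 0.5847)


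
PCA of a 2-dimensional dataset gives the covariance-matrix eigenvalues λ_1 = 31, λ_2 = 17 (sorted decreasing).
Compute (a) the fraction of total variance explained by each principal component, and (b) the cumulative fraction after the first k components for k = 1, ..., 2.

Step 1 — total variance = trace(Sigma) = Σ λ_i = 31 + 17 = 48.

Step 2 — fraction explained by component i = λ_i / Σ λ:
  PC1: 31/48 = 0.6458
  PC2: 17/48 = 0.3542

Step 3 — cumulative fraction after k components = (λ_1 + ... + λ_k) / Σ λ:
  k = 1: 31/48 = 0.6458
  k = 2: (31 + 17)/48 = 48/48 = 1

Summary (fraction, with percent):

explained: PC1 0.6458 (64.58%), PC2 0.3542 (35.42%);  cumulative: 0.6458, 1


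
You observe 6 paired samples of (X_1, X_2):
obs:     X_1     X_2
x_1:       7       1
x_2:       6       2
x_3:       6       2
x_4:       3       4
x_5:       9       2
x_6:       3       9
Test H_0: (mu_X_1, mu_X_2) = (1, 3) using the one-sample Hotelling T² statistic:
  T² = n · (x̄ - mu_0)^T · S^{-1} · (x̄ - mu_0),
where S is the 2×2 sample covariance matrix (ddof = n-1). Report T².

Step 1 — sample mean vector:
  mean(X_1) = (7 + 6 + 6 + 3 + 9 + 3) / 6 = 34/6 = 5.6667
  mean(X_2) = (1 + 2 + 2 + 4 + 2 + 9) / 6 = 20/6 = 3.3333
  x̄ = (5.6667, 3.3333),  deviation x̄ - mu_0 = (5.6667, 3.3333) - (1, 3) = (4.6667, 0.3333).

Step 2 — sample covariance matrix, S[i,j] = (1/(n-1)) · Σ_k (x_{k,i} - mean_i) · (x_{k,j} - mean_j), divisor n-1 = 5:
  S[X_1,X_1] = ((1.3333)·(1.3333) + (0.3333)·(0.3333) + (0.3333)·(0.3333) + (-2.6667)·(-2.6667) + (3.3333)·(3.3333) + (-2.6667)·(-2.6667)) / 5 = 27.3333/5 = 5.4667
  S[X_1,X_2] = ((1.3333)·(-2.3333) + (0.3333)·(-1.3333) + (0.3333)·(-1.3333) + (-2.6667)·(0.6667) + (3.3333)·(-1.3333) + (-2.6667)·(5.6667)) / 5 = -25.3333/5 = -5.0667
  S[X_2,X_2] = ((-2.3333)·(-2.3333) + (-1.3333)·(-1.3333) + (-1.3333)·(-1.3333) + (0.6667)·(0.6667) + (-1.3333)·(-1.3333) + (5.6667)·(5.6667)) / 5 = 43.3333/5 = 8.6667
  S = [[5.4667, -5.0667],
 [-5.0667, 8.6667]].

Step 3 — invert S. det(S) = 5.4667·8.6667 - (-5.0667)² = 21.7067.
  S^{-1} = (1/det) · [[d, -b], [-b, a]] = [[0.3993, 0.2334],
 [0.2334, 0.2518]].

Step 4 — quadratic form (x̄ - mu_0)^T · S^{-1} · (x̄ - mu_0):
  S^{-1} · (x̄ - mu_0) = (1.941, 1.1732),
  (x̄ - mu_0)^T · [...] = (4.6667)·(1.941) + (0.3333)·(1.1732) = 9.4492.

Step 5 — scale by n: T² = 6 · 9.4492 = 56.6953.

T² ≈ 56.6953


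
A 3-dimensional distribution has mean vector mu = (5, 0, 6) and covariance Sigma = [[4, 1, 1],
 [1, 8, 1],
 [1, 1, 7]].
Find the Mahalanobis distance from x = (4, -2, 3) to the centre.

Step 1 — centre the observation: (x - mu) = (-1, -2, -3).

Step 2 — invert Sigma (cofactor / det for 3×3, or solve directly):
  Sigma^{-1} = [[0.2657, -0.029, -0.0338],
 [-0.029, 0.1304, -0.0145],
 [-0.0338, -0.0145, 0.1498]].

Step 3 — form the quadratic (x - mu)^T · Sigma^{-1} · (x - mu):
  Sigma^{-1} · (x - mu) = (-0.1063, -0.1884, -0.3865).
  (x - mu)^T · [Sigma^{-1} · (x - mu)] = (-1)·(-0.1063) + (-2)·(-0.1884) + (-3)·(-0.3865) = 1.6425.

Step 4 — take square root: d = √(1.6425) ≈ 1.2816.

d(x, mu) = √(1.6425) ≈ 1.2816


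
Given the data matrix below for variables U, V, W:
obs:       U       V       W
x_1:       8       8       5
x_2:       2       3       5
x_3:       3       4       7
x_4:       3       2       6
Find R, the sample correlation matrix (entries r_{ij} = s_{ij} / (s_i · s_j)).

Step 1 — column means:
  mean(U) = (8 + 2 + 3 + 3) / 4 = 16/4 = 4
  mean(V) = (8 + 3 + 4 + 2) / 4 = 17/4 = 4.25
  mean(W) = (5 + 5 + 7 + 6) / 4 = 23/4 = 5.75

Step 2 — sample variances and covariances s[i,j] = (1/(n-1)) · Σ_k (x_{k,i} - mean_i) · (x_{k,j} - mean_j), with n-1 = 3:
  s[U,U] = ((4)·(4) + (-2)·(-2) + (-1)·(-1) + (-1)·(-1)) / 3 = 22/3 = 7.3333
  s[U,V] = ((4)·(3.75) + (-2)·(-1.25) + (-1)·(-0.25) + (-1)·(-2.25)) / 3 = 20/3 = 6.6667
  s[U,W] = ((4)·(-0.75) + (-2)·(-0.75) + (-1)·(1.25) + (-1)·(0.25)) / 3 = -3/3 = -1
  s[V,V] = ((3.75)·(3.75) + (-1.25)·(-1.25) + (-0.25)·(-0.25) + (-2.25)·(-2.25)) / 3 = 20.75/3 = 6.9167
  s[V,W] = ((3.75)·(-0.75) + (-1.25)·(-0.75) + (-0.25)·(1.25) + (-2.25)·(0.25)) / 3 = -2.75/3 = -0.9167
  s[W,W] = ((-0.75)·(-0.75) + (-0.75)·(-0.75) + (1.25)·(1.25) + (0.25)·(0.25)) / 3 = 2.75/3 = 0.9167
  Sample standard deviations s_i = √(s[i,i]):
  s(U) = √(7.3333) = 2.708
  s(V) = √(6.9167) = 2.63
  s(W) = √(0.9167) = 0.9574

Step 3 — r_{ij} = s_{ij} / (s_i · s_j):
  r[U,U] = 1 (diagonal).
  r[U,V] = 6.6667 / (2.708 · 2.63) = 6.6667 / 7.122 = 0.9361
  r[U,W] = -1 / (2.708 · 0.9574) = -1 / 2.5927 = -0.3857
  r[V,V] = 1 (diagonal).
  r[V,W] = -0.9167 / (2.63 · 0.9574) = -0.9167 / 2.518 = -0.364
  r[W,W] = 1 (diagonal).

R is symmetric with unit diagonal. Assembling:

R = [[1, 0.9361, -0.3857],
 [0.9361, 1, -0.364],
 [-0.3857, -0.364, 1]]


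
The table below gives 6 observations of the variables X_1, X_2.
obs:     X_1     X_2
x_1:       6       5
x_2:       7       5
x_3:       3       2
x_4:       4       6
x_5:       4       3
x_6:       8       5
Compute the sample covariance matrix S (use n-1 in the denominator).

Step 1 — column means:
  mean(X_1) = (6 + 7 + 3 + 4 + 4 + 8) / 6 = 32/6 = 5.3333
  mean(X_2) = (5 + 5 + 2 + 6 + 3 + 5) / 6 = 26/6 = 4.3333

Step 2 — sample covariance S[i,j] = (1/(n-1)) · Σ_k (x_{k,i} - mean_i) · (x_{k,j} - mean_j), with n-1 = 5.
  S[X_1,X_1] = ((0.6667)·(0.6667) + (1.6667)·(1.6667) + (-2.3333)·(-2.3333) + (-1.3333)·(-1.3333) + (-1.3333)·(-1.3333) + (2.6667)·(2.6667)) / 5 = 19.3333/5 = 3.8667
  S[X_1,X_2] = ((0.6667)·(0.6667) + (1.6667)·(0.6667) + (-2.3333)·(-2.3333) + (-1.3333)·(1.6667) + (-1.3333)·(-1.3333) + (2.6667)·(0.6667)) / 5 = 8.3333/5 = 1.6667
  S[X_2,X_2] = ((0.6667)·(0.6667) + (0.6667)·(0.6667) + (-2.3333)·(-2.3333) + (1.6667)·(1.6667) + (-1.3333)·(-1.3333) + (0.6667)·(0.6667)) / 5 = 11.3333/5 = 2.2667

S is symmetric (S[j,i] = S[i,j]). Assembling:

S = [[3.8667, 1.6667],
 [1.6667, 2.2667]]


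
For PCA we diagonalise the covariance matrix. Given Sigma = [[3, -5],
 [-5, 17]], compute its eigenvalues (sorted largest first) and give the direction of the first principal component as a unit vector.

Step 1 — characteristic polynomial of 2×2 Sigma:
  det(Sigma - λI) = λ² - trace · λ + det = 0.
  trace = 3 + 17 = 20, det = 3·17 - (-5)² = 26.
Step 2 — discriminant:
  Δ = trace² - 4·det = 400 - 104 = 296.
Step 3 — eigenvalues:
  λ = (trace ± √Δ)/2 = (20 ± 17.2047)/2,
  λ_1 = 18.6023,  λ_2 = 1.3977.

Step 4 — unit eigenvector for λ_1: solve (Sigma - λ_1 I)v = 0. First row:
  (3 - 18.6023)·v_x + (-5)·v_y = 0, i.e. (-15.6023)·v_x + (-5)·v_y = 0,
  so v ∝ (b, λ_1 - a) = (-5, 15.6023); multiply by -1 so the first entry is positive: u = (5, -15.6023).
  ||u|| = √((5)² + (-15.6023)²) = √(268.4326) ≈ 16.3839,
  v_1 = u/||u|| ≈ (0.3052, -0.9523) (||v_1|| = 1).

λ_1 = 18.6023,  λ_2 = 1.3977;  v_1 ≈ (0.3052, -0.9523)


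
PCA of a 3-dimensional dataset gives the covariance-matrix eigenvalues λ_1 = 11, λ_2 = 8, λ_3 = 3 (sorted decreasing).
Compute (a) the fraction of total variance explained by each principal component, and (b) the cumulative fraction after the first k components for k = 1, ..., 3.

Step 1 — total variance = trace(Sigma) = Σ λ_i = 11 + 8 + 3 = 22.

Step 2 — fraction explained by component i = λ_i / Σ λ:
  PC1: 11/22 = 0.5
  PC2: 8/22 = 0.3636
  PC3: 3/22 = 0.1364

Step 3 — cumulative fraction after k components = (λ_1 + ... + λ_k) / Σ λ:
  k = 1: 11/22 = 0.5
  k = 2: (11 + 8)/22 = 19/22 = 0.8636
  k = 3: (11 + 8 + 3)/22 = 22/22 = 1

Summary (fraction, with percent):

explained: PC1 0.5 (50%), PC2 0.3636 (36.36%), PC3 0.1364 (13.64%);  cumulative: 0.5, 0.8636, 1


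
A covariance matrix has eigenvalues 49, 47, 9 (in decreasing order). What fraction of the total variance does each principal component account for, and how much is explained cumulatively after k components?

Step 1 — total variance = trace(Sigma) = Σ λ_i = 49 + 47 + 9 = 105.

Step 2 — fraction explained by component i = λ_i / Σ λ:
  PC1: 49/105 = 0.4667
  PC2: 47/105 = 0.4476
  PC3: 9/105 = 0.0857

Step 3 — cumulative fraction after k components = (λ_1 + ... + λ_k) / Σ λ:
  k = 1: 49/105 = 0.4667
  k = 2: (49 + 47)/105 = 96/105 = 0.9143
  k = 3: (49 + 47 + 9)/105 = 105/105 = 1

Summary (fraction, with percent):

explained: PC1 0.4667 (46.67%), PC2 0.4476 (44.76%), PC3 0.0857 (8.57%);  cumulative: 0.4667, 0.9143, 1


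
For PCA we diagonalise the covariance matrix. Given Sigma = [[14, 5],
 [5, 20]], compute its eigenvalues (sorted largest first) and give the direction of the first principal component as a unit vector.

Step 1 — characteristic polynomial of 2×2 Sigma:
  det(Sigma - λI) = λ² - trace · λ + det = 0.
  trace = 14 + 20 = 34, det = 14·20 - (5)² = 255.
Step 2 — discriminant:
  Δ = trace² - 4·det = 1156 - 1020 = 136.
Step 3 — eigenvalues:
  λ = (trace ± √Δ)/2 = (34 ± 11.6619)/2,
  λ_1 = 22.831,  λ_2 = 11.169.

Step 4 — unit eigenvector for λ_1: solve (Sigma - λ_1 I)v = 0. First row:
  (14 - 22.831)·v_x + (5)·v_y = 0, i.e. (-8.831)·v_x + (5)·v_y = 0,
  so v ∝ (b, λ_1 - a) = (5, 8.831) = u.
  ||u|| = √((5)² + (8.831)²) = √(102.9857) ≈ 10.1482,
  v_1 = u/||u|| ≈ (0.4927, 0.8702) (||v_1|| = 1).

λ_1 = 22.831,  λ_2 = 11.169;  v_1 ≈ (0.4927, 0.8702)


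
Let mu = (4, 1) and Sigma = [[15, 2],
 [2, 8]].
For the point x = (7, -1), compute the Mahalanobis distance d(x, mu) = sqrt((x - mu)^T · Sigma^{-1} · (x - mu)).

Step 1 — centre the observation: (x - mu) = (3, -2).

Step 2 — invert Sigma. det(Sigma) = 15·8 - (2)² = 116.
  Sigma^{-1} = (1/det) · [[d, -b], [-b, a]] = [[0.069, -0.0172],
 [-0.0172, 0.1293]].

Step 3 — form the quadratic (x - mu)^T · Sigma^{-1} · (x - mu):
  Sigma^{-1} · (x - mu) = (0.2414, -0.3103).
  (x - mu)^T · [Sigma^{-1} · (x - mu)] = (3)·(0.2414) + (-2)·(-0.3103) = 1.3448.

Step 4 — take square root: d = √(1.3448) ≈ 1.1597.

d(x, mu) = √(1.3448) ≈ 1.1597


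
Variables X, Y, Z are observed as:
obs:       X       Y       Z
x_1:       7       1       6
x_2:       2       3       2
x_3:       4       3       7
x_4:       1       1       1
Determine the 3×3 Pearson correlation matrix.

Step 1 — column means:
  mean(X) = (7 + 2 + 4 + 1) / 4 = 14/4 = 3.5
  mean(Y) = (1 + 3 + 3 + 1) / 4 = 8/4 = 2
  mean(Z) = (6 + 2 + 7 + 1) / 4 = 16/4 = 4

Step 2 — sample variances and covariances s[i,j] = (1/(n-1)) · Σ_k (x_{k,i} - mean_i) · (x_{k,j} - mean_j), with n-1 = 3:
  s[X,X] = ((3.5)·(3.5) + (-1.5)·(-1.5) + (0.5)·(0.5) + (-2.5)·(-2.5)) / 3 = 21/3 = 7
  s[X,Y] = ((3.5)·(-1) + (-1.5)·(1) + (0.5)·(1) + (-2.5)·(-1)) / 3 = -2/3 = -0.6667
  s[X,Z] = ((3.5)·(2) + (-1.5)·(-2) + (0.5)·(3) + (-2.5)·(-3)) / 3 = 19/3 = 6.3333
  s[Y,Y] = ((-1)·(-1) + (1)·(1) + (1)·(1) + (-1)·(-1)) / 3 = 4/3 = 1.3333
  s[Y,Z] = ((-1)·(2) + (1)·(-2) + (1)·(3) + (-1)·(-3)) / 3 = 2/3 = 0.6667
  s[Z,Z] = ((2)·(2) + (-2)·(-2) + (3)·(3) + (-3)·(-3)) / 3 = 26/3 = 8.6667
  Sample standard deviations s_i = √(s[i,i]):
  s(X) = √(7) = 2.6458
  s(Y) = √(1.3333) = 1.1547
  s(Z) = √(8.6667) = 2.9439

Step 3 — r_{ij} = s_{ij} / (s_i · s_j):
  r[X,X] = 1 (diagonal).
  r[X,Y] = -0.6667 / (2.6458 · 1.1547) = -0.6667 / 3.0551 = -0.2182
  r[X,Z] = 6.3333 / (2.6458 · 2.9439) = 6.3333 / 7.7889 = 0.8131
  r[Y,Y] = 1 (diagonal).
  r[Y,Z] = 0.6667 / (1.1547 · 2.9439) = 0.6667 / 3.3993 = 0.1961
  r[Z,Z] = 1 (diagonal).

R is symmetric with unit diagonal. Assembling:

R = [[1, -0.2182, 0.8131],
 [-0.2182, 1, 0.1961],
 [0.8131, 0.1961, 1]]


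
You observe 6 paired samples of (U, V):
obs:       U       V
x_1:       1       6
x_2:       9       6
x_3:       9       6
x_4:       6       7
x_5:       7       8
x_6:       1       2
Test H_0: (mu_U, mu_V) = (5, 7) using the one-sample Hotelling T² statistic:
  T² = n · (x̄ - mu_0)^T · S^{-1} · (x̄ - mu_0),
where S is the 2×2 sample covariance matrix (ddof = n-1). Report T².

Step 1 — sample mean vector:
  mean(U) = (1 + 9 + 9 + 6 + 7 + 1) / 6 = 33/6 = 5.5
  mean(V) = (6 + 6 + 6 + 7 + 8 + 2) / 6 = 35/6 = 5.8333
  x̄ = (5.5, 5.8333),  deviation x̄ - mu_0 = (5.5, 5.8333) - (5, 7) = (0.5, -1.1667).

Step 2 — sample covariance matrix, S[i,j] = (1/(n-1)) · Σ_k (x_{k,i} - mean_i) · (x_{k,j} - mean_j), divisor n-1 = 5:
  S[U,U] = ((-4.5)·(-4.5) + (3.5)·(3.5) + (3.5)·(3.5) + (0.5)·(0.5) + (1.5)·(1.5) + (-4.5)·(-4.5)) / 5 = 67.5/5 = 13.5
  S[U,V] = ((-4.5)·(0.1667) + (3.5)·(0.1667) + (3.5)·(0.1667) + (0.5)·(1.1667) + (1.5)·(2.1667) + (-4.5)·(-3.8333)) / 5 = 21.5/5 = 4.3
  S[V,V] = ((0.1667)·(0.1667) + (0.1667)·(0.1667) + (0.1667)·(0.1667) + (1.1667)·(1.1667) + (2.1667)·(2.1667) + (-3.8333)·(-3.8333)) / 5 = 20.8333/5 = 4.1667
  S = [[13.5, 4.3],
 [4.3, 4.1667]].

Step 3 — invert S. det(S) = 13.5·4.1667 - (4.3)² = 37.76.
  S^{-1} = (1/det) · [[d, -b], [-b, a]] = [[0.1103, -0.1139],
 [-0.1139, 0.3575]].

Step 4 — quadratic form (x̄ - mu_0)^T · S^{-1} · (x̄ - mu_0):
  S^{-1} · (x̄ - mu_0) = (0.188, -0.474),
  (x̄ - mu_0)^T · [...] = (0.5)·(0.188) + (-1.1667)·(-0.474) = 0.6471.

Step 5 — scale by n: T² = 6 · 0.6471 = 3.8824.

T² ≈ 3.8824


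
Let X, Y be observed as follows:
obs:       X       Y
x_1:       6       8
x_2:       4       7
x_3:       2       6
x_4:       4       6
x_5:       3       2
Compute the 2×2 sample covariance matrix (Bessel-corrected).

Step 1 — column means:
  mean(X) = (6 + 4 + 2 + 4 + 3) / 5 = 19/5 = 3.8
  mean(Y) = (8 + 7 + 6 + 6 + 2) / 5 = 29/5 = 5.8

Step 2 — sample covariance S[i,j] = (1/(n-1)) · Σ_k (x_{k,i} - mean_i) · (x_{k,j} - mean_j), with n-1 = 4.
  S[X,X] = ((2.2)·(2.2) + (0.2)·(0.2) + (-1.8)·(-1.8) + (0.2)·(0.2) + (-0.8)·(-0.8)) / 4 = 8.8/4 = 2.2
  S[X,Y] = ((2.2)·(2.2) + (0.2)·(1.2) + (-1.8)·(0.2) + (0.2)·(0.2) + (-0.8)·(-3.8)) / 4 = 7.8/4 = 1.95
  S[Y,Y] = ((2.2)·(2.2) + (1.2)·(1.2) + (0.2)·(0.2) + (0.2)·(0.2) + (-3.8)·(-3.8)) / 4 = 20.8/4 = 5.2

S is symmetric (S[j,i] = S[i,j]). Assembling:

S = [[2.2, 1.95],
 [1.95, 5.2]]


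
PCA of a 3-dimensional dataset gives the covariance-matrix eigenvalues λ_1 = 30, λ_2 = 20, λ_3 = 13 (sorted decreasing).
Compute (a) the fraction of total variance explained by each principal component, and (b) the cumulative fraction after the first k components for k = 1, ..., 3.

Step 1 — total variance = trace(Sigma) = Σ λ_i = 30 + 20 + 13 = 63.

Step 2 — fraction explained by component i = λ_i / Σ λ:
  PC1: 30/63 = 0.4762
  PC2: 20/63 = 0.3175
  PC3: 13/63 = 0.2063

Step 3 — cumulative fraction after k components = (λ_1 + ... + λ_k) / Σ λ:
  k = 1: 30/63 = 0.4762
  k = 2: (30 + 20)/63 = 50/63 = 0.7937
  k = 3: (30 + 20 + 13)/63 = 63/63 = 1

Summary (fraction, with percent):

explained: PC1 0.4762 (47.62%), PC2 0.3175 (31.75%), PC3 0.2063 (20.63%);  cumulative: 0.4762, 0.7937, 1


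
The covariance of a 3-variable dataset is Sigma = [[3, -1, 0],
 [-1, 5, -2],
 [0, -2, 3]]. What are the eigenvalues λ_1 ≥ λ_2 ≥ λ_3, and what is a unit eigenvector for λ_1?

Step 1 — characteristic polynomial p(λ) = det(λI - Sigma) = λ³ - tr·λ² + c_1·λ - det, where tr = trace, c_1 = sum of the principal 2×2 minors, det = det(Sigma):
  tr = 3 + 5 + 3 = 11,
  c_1 = (3·5 - (-1)²) + (3·3 - (0)²) + (5·3 - (-2)²) = 14 + 9 + 11 = 34,
  det = 3·(5·3 - (-2)²) - (-1)·((-1)·3 - (-2)·(0)) + (0)·((-1)·(-2) - 5·(0)) = 3·(11) - (-1)·(-3) + (0)·(2) = 30.
  So p(λ) = λ³ - 11λ² + 34λ - 30.
Step 2 — look for an integer root (rational root theorem: any rational root is an integer divisor of 30). Testing λ = 3:
  p(3) = 27 - 99 + 102 - 30 = 0  ✓
  Dividing out (λ - 3): p(λ) = (λ - 3)(λ² - 8λ + 10).
Step 3 — remaining eigenvalues from the quadratic λ² - 8λ + 10 = 0:
  Δ = 8² - 4·10 = 64 - 40 = 24,  λ = (8 ± √24)/2 = (8 ± 4.899)/2 ≈ 6.4495 or 1.5505.
  Sorted: λ_1 = 6.4495,  λ_2 = 3,  λ_3 = 1.5505  (check: sum = 11 = tr ✓).

Step 4 — unit eigenvector for λ_1 ≈ 6.4495: v spans the null space of (Sigma - λ_1 I), whose rows are
  r_1 = (-3.4495, -1, 0),  r_2 = (-1, -1.4495, -2),  r_3 = (0, -2, -3.4495).
  v is orthogonal to every row, so take v ∝ r_1 × r_2 = ((-1)·(-2) - (0)·(-1.4495), (0)·(-1) - (-3.4495)·(-2), (-3.4495)·(-1.4495) - (-1)·(-1)) ≈ (2, -6.899, 4).
  Let u = (2, -6.899, 4).
  ||u|| = √((2)² + (-6.899)² + (4)²) = √(67.5959) ≈ 8.2217,  v_1 = u/||u|| ≈ (0.2433, -0.8391, 0.4865) (||v_1|| = 1).

λ_1 = 6.4495,  λ_2 = 3,  λ_3 = 1.5505;  v_1 ≈ (0.2433, -0.8391, 0.4865)


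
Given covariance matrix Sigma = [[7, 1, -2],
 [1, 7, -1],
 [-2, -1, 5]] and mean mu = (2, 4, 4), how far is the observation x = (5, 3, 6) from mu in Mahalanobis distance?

Step 1 — centre the observation: (x - mu) = (3, -1, 2).

Step 2 — invert Sigma (cofactor / det for 3×3, or solve directly):
  Sigma^{-1} = [[0.1627, -0.0144, 0.0622],
 [-0.0144, 0.1483, 0.0239],
 [0.0622, 0.0239, 0.2297]].

Step 3 — form the quadratic (x - mu)^T · Sigma^{-1} · (x - mu):
  Sigma^{-1} · (x - mu) = (0.6268, -0.1435, 0.622).
  (x - mu)^T · [Sigma^{-1} · (x - mu)] = (3)·(0.6268) + (-1)·(-0.1435) + (2)·(0.622) = 3.2679.

Step 4 — take square root: d = √(3.2679) ≈ 1.8077.

d(x, mu) = √(3.2679) ≈ 1.8077


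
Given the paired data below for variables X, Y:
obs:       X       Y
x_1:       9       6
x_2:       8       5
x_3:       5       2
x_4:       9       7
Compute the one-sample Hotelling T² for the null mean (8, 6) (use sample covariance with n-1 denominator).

Step 1 — sample mean vector:
  mean(X) = (9 + 8 + 5 + 9) / 4 = 31/4 = 7.75
  mean(Y) = (6 + 5 + 2 + 7) / 4 = 20/4 = 5
  x̄ = (7.75, 5),  deviation x̄ - mu_0 = (7.75, 5) - (8, 6) = (-0.25, -1).

Step 2 — sample covariance matrix, S[i,j] = (1/(n-1)) · Σ_k (x_{k,i} - mean_i) · (x_{k,j} - mean_j), divisor n-1 = 3:
  S[X,X] = ((1.25)·(1.25) + (0.25)·(0.25) + (-2.75)·(-2.75) + (1.25)·(1.25)) / 3 = 10.75/3 = 3.5833
  S[X,Y] = ((1.25)·(1) + (0.25)·(0) + (-2.75)·(-3) + (1.25)·(2)) / 3 = 12/3 = 4
  S[Y,Y] = ((1)·(1) + (0)·(0) + (-3)·(-3) + (2)·(2)) / 3 = 14/3 = 4.6667
  S = [[3.5833, 4],
 [4, 4.6667]].

Step 3 — invert S. det(S) = 3.5833·4.6667 - (4)² = 0.7222.
  S^{-1} = (1/det) · [[d, -b], [-b, a]] = [[6.4615, -5.5385],
 [-5.5385, 4.9615]].

Step 4 — quadratic form (x̄ - mu_0)^T · S^{-1} · (x̄ - mu_0):
  S^{-1} · (x̄ - mu_0) = (3.9231, -3.5769),
  (x̄ - mu_0)^T · [...] = (-0.25)·(3.9231) + (-1)·(-3.5769) = 2.5962.

Step 5 — scale by n: T² = 4 · 2.5962 = 10.3846.

T² ≈ 10.3846


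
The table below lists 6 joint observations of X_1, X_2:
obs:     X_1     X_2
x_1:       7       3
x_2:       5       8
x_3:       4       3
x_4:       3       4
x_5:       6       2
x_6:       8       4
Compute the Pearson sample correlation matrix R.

Step 1 — column means:
  mean(X_1) = (7 + 5 + 4 + 3 + 6 + 8) / 6 = 33/6 = 5.5
  mean(X_2) = (3 + 8 + 3 + 4 + 2 + 4) / 6 = 24/6 = 4

Step 2 — sample variances and covariances s[i,j] = (1/(n-1)) · Σ_k (x_{k,i} - mean_i) · (x_{k,j} - mean_j), with n-1 = 5:
  s[X_1,X_1] = ((1.5)·(1.5) + (-0.5)·(-0.5) + (-1.5)·(-1.5) + (-2.5)·(-2.5) + (0.5)·(0.5) + (2.5)·(2.5)) / 5 = 17.5/5 = 3.5
  s[X_1,X_2] = ((1.5)·(-1) + (-0.5)·(4) + (-1.5)·(-1) + (-2.5)·(0) + (0.5)·(-2) + (2.5)·(0)) / 5 = -3/5 = -0.6
  s[X_2,X_2] = ((-1)·(-1) + (4)·(4) + (-1)·(-1) + (0)·(0) + (-2)·(-2) + (0)·(0)) / 5 = 22/5 = 4.4
  Sample standard deviations s_i = √(s[i,i]):
  s(X_1) = √(3.5) = 1.8708
  s(X_2) = √(4.4) = 2.0976

Step 3 — r_{ij} = s_{ij} / (s_i · s_j):
  r[X_1,X_1] = 1 (diagonal).
  r[X_1,X_2] = -0.6 / (1.8708 · 2.0976) = -0.6 / 3.9243 = -0.1529
  r[X_2,X_2] = 1 (diagonal).

R is symmetric with unit diagonal. Assembling:

R = [[1, -0.1529],
 [-0.1529, 1]]


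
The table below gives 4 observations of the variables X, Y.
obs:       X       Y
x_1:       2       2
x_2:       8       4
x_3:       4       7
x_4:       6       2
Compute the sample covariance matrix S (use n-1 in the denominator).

Step 1 — column means:
  mean(X) = (2 + 8 + 4 + 6) / 4 = 20/4 = 5
  mean(Y) = (2 + 4 + 7 + 2) / 4 = 15/4 = 3.75

Step 2 — sample covariance S[i,j] = (1/(n-1)) · Σ_k (x_{k,i} - mean_i) · (x_{k,j} - mean_j), with n-1 = 3.
  S[X,X] = ((-3)·(-3) + (3)·(3) + (-1)·(-1) + (1)·(1)) / 3 = 20/3 = 6.6667
  S[X,Y] = ((-3)·(-1.75) + (3)·(0.25) + (-1)·(3.25) + (1)·(-1.75)) / 3 = 1/3 = 0.3333
  S[Y,Y] = ((-1.75)·(-1.75) + (0.25)·(0.25) + (3.25)·(3.25) + (-1.75)·(-1.75)) / 3 = 16.75/3 = 5.5833

S is symmetric (S[j,i] = S[i,j]). Assembling:

S = [[6.6667, 0.3333],
 [0.3333, 5.5833]]


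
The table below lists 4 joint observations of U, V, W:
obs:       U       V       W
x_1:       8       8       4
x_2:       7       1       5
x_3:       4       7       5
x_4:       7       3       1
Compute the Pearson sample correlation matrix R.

Step 1 — column means:
  mean(U) = (8 + 7 + 4 + 7) / 4 = 26/4 = 6.5
  mean(V) = (8 + 1 + 7 + 3) / 4 = 19/4 = 4.75
  mean(W) = (4 + 5 + 5 + 1) / 4 = 15/4 = 3.75

Step 2 — sample variances and covariances s[i,j] = (1/(n-1)) · Σ_k (x_{k,i} - mean_i) · (x_{k,j} - mean_j), with n-1 = 3:
  s[U,U] = ((1.5)·(1.5) + (0.5)·(0.5) + (-2.5)·(-2.5) + (0.5)·(0.5)) / 3 = 9/3 = 3
  s[U,V] = ((1.5)·(3.25) + (0.5)·(-3.75) + (-2.5)·(2.25) + (0.5)·(-1.75)) / 3 = -3.5/3 = -1.1667
  s[U,W] = ((1.5)·(0.25) + (0.5)·(1.25) + (-2.5)·(1.25) + (0.5)·(-2.75)) / 3 = -3.5/3 = -1.1667
  s[V,V] = ((3.25)·(3.25) + (-3.75)·(-3.75) + (2.25)·(2.25) + (-1.75)·(-1.75)) / 3 = 32.75/3 = 10.9167
  s[V,W] = ((3.25)·(0.25) + (-3.75)·(1.25) + (2.25)·(1.25) + (-1.75)·(-2.75)) / 3 = 3.75/3 = 1.25
  s[W,W] = ((0.25)·(0.25) + (1.25)·(1.25) + (1.25)·(1.25) + (-2.75)·(-2.75)) / 3 = 10.75/3 = 3.5833
  Sample standard deviations s_i = √(s[i,i]):
  s(U) = √(3) = 1.7321
  s(V) = √(10.9167) = 3.304
  s(W) = √(3.5833) = 1.893

Step 3 — r_{ij} = s_{ij} / (s_i · s_j):
  r[U,U] = 1 (diagonal).
  r[U,V] = -1.1667 / (1.7321 · 3.304) = -1.1667 / 5.7228 = -0.2039
  r[U,W] = -1.1667 / (1.7321 · 1.893) = -1.1667 / 3.2787 = -0.3558
  r[V,V] = 1 (diagonal).
  r[V,W] = 1.25 / (3.304 · 1.893) = 1.25 / 6.2544 = 0.1999
  r[W,W] = 1 (diagonal).

R is symmetric with unit diagonal. Assembling:

R = [[1, -0.2039, -0.3558],
 [-0.2039, 1, 0.1999],
 [-0.3558, 0.1999, 1]]


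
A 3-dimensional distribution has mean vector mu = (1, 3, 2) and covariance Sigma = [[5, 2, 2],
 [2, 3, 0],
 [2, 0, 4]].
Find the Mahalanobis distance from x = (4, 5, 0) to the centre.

Step 1 — centre the observation: (x - mu) = (3, 2, -2).

Step 2 — invert Sigma (cofactor / det for 3×3, or solve directly):
  Sigma^{-1} = [[0.375, -0.25, -0.1875],
 [-0.25, 0.5, 0.125],
 [-0.1875, 0.125, 0.3438]].

Step 3 — form the quadratic (x - mu)^T · Sigma^{-1} · (x - mu):
  Sigma^{-1} · (x - mu) = (1, 0, -1).
  (x - mu)^T · [Sigma^{-1} · (x - mu)] = (3)·(1) + (2)·(0) + (-2)·(-1) = 5.

Step 4 — take square root: d = √(5) ≈ 2.2361.

d(x, mu) = √(5) ≈ 2.2361


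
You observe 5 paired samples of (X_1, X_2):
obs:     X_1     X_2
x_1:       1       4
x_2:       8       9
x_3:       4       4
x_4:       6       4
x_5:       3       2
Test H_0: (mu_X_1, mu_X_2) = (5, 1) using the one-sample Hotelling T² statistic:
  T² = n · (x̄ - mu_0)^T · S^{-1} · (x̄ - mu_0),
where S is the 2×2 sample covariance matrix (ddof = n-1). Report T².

Step 1 — sample mean vector:
  mean(X_1) = (1 + 8 + 4 + 6 + 3) / 5 = 22/5 = 4.4
  mean(X_2) = (4 + 9 + 4 + 4 + 2) / 5 = 23/5 = 4.6
  x̄ = (4.4, 4.6),  deviation x̄ - mu_0 = (4.4, 4.6) - (5, 1) = (-0.6, 3.6).

Step 2 — sample covariance matrix, S[i,j] = (1/(n-1)) · Σ_k (x_{k,i} - mean_i) · (x_{k,j} - mean_j), divisor n-1 = 4:
  S[X_1,X_1] = ((-3.4)·(-3.4) + (3.6)·(3.6) + (-0.4)·(-0.4) + (1.6)·(1.6) + (-1.4)·(-1.4)) / 4 = 29.2/4 = 7.3
  S[X_1,X_2] = ((-3.4)·(-0.6) + (3.6)·(4.4) + (-0.4)·(-0.6) + (1.6)·(-0.6) + (-1.4)·(-2.6)) / 4 = 20.8/4 = 5.2
  S[X_2,X_2] = ((-0.6)·(-0.6) + (4.4)·(4.4) + (-0.6)·(-0.6) + (-0.6)·(-0.6) + (-2.6)·(-2.6)) / 4 = 27.2/4 = 6.8
  S = [[7.3, 5.2],
 [5.2, 6.8]].

Step 3 — invert S. det(S) = 7.3·6.8 - (5.2)² = 22.6.
  S^{-1} = (1/det) · [[d, -b], [-b, a]] = [[0.3009, -0.2301],
 [-0.2301, 0.323]].

Step 4 — quadratic form (x̄ - mu_0)^T · S^{-1} · (x̄ - mu_0):
  S^{-1} · (x̄ - mu_0) = (-1.0088, 1.3009),
  (x̄ - mu_0)^T · [...] = (-0.6)·(-1.0088) + (3.6)·(1.3009) = 5.2885.

Step 5 — scale by n: T² = 5 · 5.2885 = 26.4425.

T² ≈ 26.4425


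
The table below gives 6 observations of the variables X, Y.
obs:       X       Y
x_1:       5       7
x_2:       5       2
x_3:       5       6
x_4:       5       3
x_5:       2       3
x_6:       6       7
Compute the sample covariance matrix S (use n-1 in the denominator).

Step 1 — column means:
  mean(X) = (5 + 5 + 5 + 5 + 2 + 6) / 6 = 28/6 = 4.6667
  mean(Y) = (7 + 2 + 6 + 3 + 3 + 7) / 6 = 28/6 = 4.6667

Step 2 — sample covariance S[i,j] = (1/(n-1)) · Σ_k (x_{k,i} - mean_i) · (x_{k,j} - mean_j), with n-1 = 5.
  S[X,X] = ((0.3333)·(0.3333) + (0.3333)·(0.3333) + (0.3333)·(0.3333) + (0.3333)·(0.3333) + (-2.6667)·(-2.6667) + (1.3333)·(1.3333)) / 5 = 9.3333/5 = 1.8667
  S[X,Y] = ((0.3333)·(2.3333) + (0.3333)·(-2.6667) + (0.3333)·(1.3333) + (0.3333)·(-1.6667) + (-2.6667)·(-1.6667) + (1.3333)·(2.3333)) / 5 = 7.3333/5 = 1.4667
  S[Y,Y] = ((2.3333)·(2.3333) + (-2.6667)·(-2.6667) + (1.3333)·(1.3333) + (-1.6667)·(-1.6667) + (-1.6667)·(-1.6667) + (2.3333)·(2.3333)) / 5 = 25.3333/5 = 5.0667

S is symmetric (S[j,i] = S[i,j]). Assembling:

S = [[1.8667, 1.4667],
 [1.4667, 5.0667]]


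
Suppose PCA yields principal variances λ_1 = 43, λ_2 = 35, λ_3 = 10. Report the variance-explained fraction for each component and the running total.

Step 1 — total variance = trace(Sigma) = Σ λ_i = 43 + 35 + 10 = 88.

Step 2 — fraction explained by component i = λ_i / Σ λ:
  PC1: 43/88 = 0.4886
  PC2: 35/88 = 0.3977
  PC3: 10/88 = 0.1136

Step 3 — cumulative fraction after k components = (λ_1 + ... + λ_k) / Σ λ:
  k = 1: 43/88 = 0.4886
  k = 2: (43 + 35)/88 = 78/88 = 0.8864
  k = 3: (43 + 35 + 10)/88 = 88/88 = 1

Summary (fraction, with percent):

explained: PC1 0.4886 (48.86%), PC2 0.3977 (39.77%), PC3 0.1136 (11.36%);  cumulative: 0.4886, 0.8864, 1


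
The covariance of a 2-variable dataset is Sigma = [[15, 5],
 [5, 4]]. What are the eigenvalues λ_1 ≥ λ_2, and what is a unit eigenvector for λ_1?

Step 1 — characteristic polynomial of 2×2 Sigma:
  det(Sigma - λI) = λ² - trace · λ + det = 0.
  trace = 15 + 4 = 19, det = 15·4 - (5)² = 35.
Step 2 — discriminant:
  Δ = trace² - 4·det = 361 - 140 = 221.
Step 3 — eigenvalues:
  λ = (trace ± √Δ)/2 = (19 ± 14.8661)/2,
  λ_1 = 16.933,  λ_2 = 2.067.

Step 4 — unit eigenvector for λ_1: solve (Sigma - λ_1 I)v = 0. First row:
  (15 - 16.933)·v_x + (5)·v_y = 0, i.e. (-1.933)·v_x + (5)·v_y = 0,
  so v ∝ (b, λ_1 - a) = (5, 1.933) = u.
  ||u|| = √((5)² + (1.933)²) = √(28.7366) ≈ 5.3607,
  v_1 = u/||u|| ≈ (0.9327, 0.3606) (||v_1|| = 1).

λ_1 = 16.933,  λ_2 = 2.067;  v_1 ≈ (0.9327, 0.3606)
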